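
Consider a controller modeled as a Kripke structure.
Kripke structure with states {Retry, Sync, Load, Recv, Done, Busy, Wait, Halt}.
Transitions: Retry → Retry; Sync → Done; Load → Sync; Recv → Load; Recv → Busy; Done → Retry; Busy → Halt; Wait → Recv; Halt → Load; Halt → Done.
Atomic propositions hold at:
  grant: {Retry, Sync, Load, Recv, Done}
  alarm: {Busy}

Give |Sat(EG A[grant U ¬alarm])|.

Sat(¬alarm) = {Retry, Sync, Load, Recv, Done, Wait, Halt}
A[grant U ¬alarm]: least fixpoint, start Z0 = Sat(¬alarm) = {Retry, Sync, Load, Recv, Done, Wait, Halt}, add states in Sat(grant) with every successor in Z. Already a fixed point.
Sat(A[grant U ¬alarm]) = {Retry, Sync, Load, Recv, Done, Wait, Halt}
EG A[grant U ¬alarm]: greatest fixpoint, start Z0 = {Retry, Sync, Load, Recv, Done, Wait, Halt}, keep only states in Sat with some successor in Z. Already a fixed point.
Sat(EG A[grant U ¬alarm]) = {Retry, Sync, Load, Recv, Done, Wait, Halt}
|Sat(EG A[grant U ¬alarm])| = |{Retry, Sync, Load, Recv, Done, Wait, Halt}| = 7.

7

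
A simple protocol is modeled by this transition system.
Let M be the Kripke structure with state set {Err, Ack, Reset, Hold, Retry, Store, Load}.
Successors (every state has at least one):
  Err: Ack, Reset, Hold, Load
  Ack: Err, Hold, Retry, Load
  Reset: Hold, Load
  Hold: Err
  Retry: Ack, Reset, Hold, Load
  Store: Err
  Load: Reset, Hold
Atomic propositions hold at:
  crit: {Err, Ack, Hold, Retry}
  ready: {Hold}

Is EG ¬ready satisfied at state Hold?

No

Sat(¬ready) = {Err, Ack, Reset, Retry, Store, Load}
EG ¬ready: greatest fixpoint, start Z0 = {Err, Ack, Reset, Retry, Store, Load}, keep only states in Sat with some successor in Z. Already a fixed point.
Sat(EG ¬ready) = {Err, Ack, Reset, Retry, Store, Load}
Hold ∉ Sat(EG ¬ready) = {Err, Ack, Reset, Retry, Store, Load}, so the formula does not hold at Hold.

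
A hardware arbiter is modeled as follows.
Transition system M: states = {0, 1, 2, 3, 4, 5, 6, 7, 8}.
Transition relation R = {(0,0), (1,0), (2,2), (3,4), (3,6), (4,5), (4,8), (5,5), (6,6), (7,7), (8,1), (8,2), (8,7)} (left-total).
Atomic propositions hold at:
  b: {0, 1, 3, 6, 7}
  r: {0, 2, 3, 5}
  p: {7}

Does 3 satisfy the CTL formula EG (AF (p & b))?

Sat(p & b) = {7}
AF (p & b): least fixpoint, start Z0 = {7}, add states with every successor in Z. Already a fixed point.
Sat(AF (p & b)) = {7}
EG (AF (p & b)): greatest fixpoint, start Z0 = {7}, keep only states in Sat with some successor in Z. Already a fixed point.
Sat(EG (AF (p & b))) = {7}
3 ∉ Sat(EG (AF (p & b))) = {7}, so the formula does not hold at 3.

No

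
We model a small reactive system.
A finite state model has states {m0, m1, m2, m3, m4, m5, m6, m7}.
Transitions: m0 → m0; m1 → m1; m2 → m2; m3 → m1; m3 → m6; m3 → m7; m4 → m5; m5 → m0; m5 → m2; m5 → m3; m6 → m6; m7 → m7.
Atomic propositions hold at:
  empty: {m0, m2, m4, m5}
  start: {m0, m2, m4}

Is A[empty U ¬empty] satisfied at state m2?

No

Sat(¬empty) = {m1, m3, m6, m7}
A[empty U ¬empty]: least fixpoint, start Z0 = Sat(¬empty) = {m1, m3, m6, m7}, add states in Sat(empty) with every successor in Z. Already a fixed point.
Sat(A[empty U ¬empty]) = {m1, m3, m6, m7}
m2 ∉ Sat(A[empty U ¬empty]) = {m1, m3, m6, m7}, so the formula does not hold at m2.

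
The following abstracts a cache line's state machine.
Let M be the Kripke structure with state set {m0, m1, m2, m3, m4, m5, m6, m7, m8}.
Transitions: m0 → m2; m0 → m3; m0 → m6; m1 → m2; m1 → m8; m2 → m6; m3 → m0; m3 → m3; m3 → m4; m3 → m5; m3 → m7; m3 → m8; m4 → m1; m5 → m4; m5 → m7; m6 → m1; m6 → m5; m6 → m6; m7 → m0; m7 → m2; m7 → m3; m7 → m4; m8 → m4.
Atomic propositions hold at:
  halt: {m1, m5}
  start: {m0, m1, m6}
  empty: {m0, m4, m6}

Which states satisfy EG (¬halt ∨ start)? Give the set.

Sat(¬halt) = {m0, m2, m3, m4, m6, m7, m8}
Sat(¬halt ∨ start) = {m0, m1, m2, m3, m4, m6, m7, m8}
EG (¬halt ∨ start): greatest fixpoint, start Z0 = {m0, m1, m2, m3, m4, m6, m7, m8}, keep only states in Sat with some successor in Z. Already a fixed point.
Sat(EG (¬halt ∨ start)) = {m0, m1, m2, m3, m4, m6, m7, m8}

{m0, m1, m2, m3, m4, m6, m7, m8}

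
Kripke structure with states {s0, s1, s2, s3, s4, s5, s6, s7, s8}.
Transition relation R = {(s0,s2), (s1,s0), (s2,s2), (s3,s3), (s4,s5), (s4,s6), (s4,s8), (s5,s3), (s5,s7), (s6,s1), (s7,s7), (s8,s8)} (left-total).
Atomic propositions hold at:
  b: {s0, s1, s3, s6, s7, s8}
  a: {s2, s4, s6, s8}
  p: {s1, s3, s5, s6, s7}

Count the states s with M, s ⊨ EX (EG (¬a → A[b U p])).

Sat(¬a) = {s0, s1, s3, s5, s7}
A[b U p]: least fixpoint, start Z0 = Sat(p) = {s1, s3, s5, s6, s7}, add states in Sat(b) with every successor in Z. Already a fixed point.
Sat(A[b U p]) = {s1, s3, s5, s6, s7}
Sat(¬a → A[b U p]) = {s1, s2, s3, s4, s5, s6, s7, s8}
EG (¬a → A[b U p]): greatest fixpoint, start Z0 = {s1, s2, s3, s4, s5, s6, s7, s8}, keep only states in Sat with some successor in Z. Z1 = {s2, s3, s4, s5, s6, s7, s8}; Z2 = {s2, s3, s4, s5, s7, s8}; fixed.
Sat(EG (¬a → A[b U p])) = {s2, s3, s4, s5, s7, s8}
Sat(EX (EG (¬a → A[b U p]))) = {s : some successor in {s2, s3, s4, s5, s7, s8}} = {s0, s2, s3, s4, s5, s7, s8}
|Sat(EX (EG (¬a → A[b U p])))| = |{s0, s2, s3, s4, s5, s7, s8}| = 7.

7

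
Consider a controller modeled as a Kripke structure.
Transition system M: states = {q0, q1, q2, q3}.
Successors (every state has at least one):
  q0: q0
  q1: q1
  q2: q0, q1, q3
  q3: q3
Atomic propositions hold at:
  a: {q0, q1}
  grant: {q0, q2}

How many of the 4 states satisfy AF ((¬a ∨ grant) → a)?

Sat(¬a) = {q2, q3}
Sat(¬a ∨ grant) = {q0, q2, q3}
Sat((¬a ∨ grant) → a) = {q0, q1}
AF ((¬a ∨ grant) → a): least fixpoint, start Z0 = {q0, q1}, add states with every successor in Z. Already a fixed point.
Sat(AF ((¬a ∨ grant) → a)) = {q0, q1}
|Sat(AF ((¬a ∨ grant) → a))| = |{q0, q1}| = 2.

2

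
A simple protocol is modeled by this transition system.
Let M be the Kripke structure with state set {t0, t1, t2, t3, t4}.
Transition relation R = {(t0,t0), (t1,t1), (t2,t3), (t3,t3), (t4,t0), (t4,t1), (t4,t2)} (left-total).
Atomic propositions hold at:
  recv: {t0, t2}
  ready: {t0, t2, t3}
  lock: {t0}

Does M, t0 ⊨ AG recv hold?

AG recv: greatest fixpoint, start Z0 = {t0, t2}, keep only states in Sat with every successor in Z. Z1 = {t0}; fixed.
Sat(AG recv) = {t0}
t0 ∈ Sat(AG recv) = {t0}, so the formula holds at t0.

Yes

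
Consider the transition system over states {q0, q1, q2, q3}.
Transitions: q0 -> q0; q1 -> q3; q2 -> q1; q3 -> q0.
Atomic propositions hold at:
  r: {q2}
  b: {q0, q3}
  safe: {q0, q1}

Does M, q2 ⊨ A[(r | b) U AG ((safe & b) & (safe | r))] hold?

No

Sat(r | b) = {q0, q2, q3}
Sat(safe & b) = {q0}
Sat(safe | r) = {q0, q1, q2}
Sat((safe & b) & (safe | r)) = {q0}
AG ((safe & b) & (safe | r)): greatest fixpoint, start Z0 = {q0}, keep only states in Sat with every successor in Z. Already a fixed point.
Sat(AG ((safe & b) & (safe | r))) = {q0}
A[(r | b) U AG ((safe & b) & (safe | r))]: least fixpoint, start Z0 = Sat(AG ((safe & b) & (safe | r))) = {q0}, add states in Sat(r | b) with every successor in Z. Z1 = {q0, q3}; fixed.
Sat(A[(r | b) U AG ((safe & b) & (safe | r))]) = {q0, q3}
q2 ∉ Sat(A[(r | b) U AG ((safe & b) & (safe | r))]) = {q0, q3}, so the formula does not hold at q2.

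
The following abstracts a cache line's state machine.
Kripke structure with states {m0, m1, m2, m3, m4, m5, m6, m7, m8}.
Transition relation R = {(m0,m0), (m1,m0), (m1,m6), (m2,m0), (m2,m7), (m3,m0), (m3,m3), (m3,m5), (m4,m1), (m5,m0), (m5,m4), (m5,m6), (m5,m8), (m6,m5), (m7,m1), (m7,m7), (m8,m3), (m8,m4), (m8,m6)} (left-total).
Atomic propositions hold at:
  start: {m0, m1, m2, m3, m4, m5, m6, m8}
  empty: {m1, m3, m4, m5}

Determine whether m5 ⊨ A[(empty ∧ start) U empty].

Sat(empty ∧ start) = {m1, m3, m4, m5}
A[(empty ∧ start) U empty]: least fixpoint, start Z0 = Sat(empty) = {m1, m3, m4, m5}, add states in Sat(empty ∧ start) with every successor in Z. Already a fixed point.
Sat(A[(empty ∧ start) U empty]) = {m1, m3, m4, m5}
m5 ∈ Sat(A[(empty ∧ start) U empty]) = {m1, m3, m4, m5}, so the formula holds at m5.

Yes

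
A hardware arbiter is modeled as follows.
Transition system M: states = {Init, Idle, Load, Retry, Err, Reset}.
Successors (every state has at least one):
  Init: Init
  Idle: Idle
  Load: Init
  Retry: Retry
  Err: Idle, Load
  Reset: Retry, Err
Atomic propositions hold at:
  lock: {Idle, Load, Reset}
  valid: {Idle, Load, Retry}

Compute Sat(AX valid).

{Idle, Retry, Err}

Sat(AX valid) = {s : every successor in {Idle, Load, Retry}} = {Idle, Retry, Err}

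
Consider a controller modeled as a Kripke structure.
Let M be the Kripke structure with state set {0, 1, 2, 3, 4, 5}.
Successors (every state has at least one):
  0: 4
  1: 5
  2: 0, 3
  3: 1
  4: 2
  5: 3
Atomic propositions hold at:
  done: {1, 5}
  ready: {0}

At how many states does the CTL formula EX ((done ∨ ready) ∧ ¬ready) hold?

Sat(done ∨ ready) = {0, 1, 5}
Sat(¬ready) = {1, 2, 3, 4, 5}
Sat((done ∨ ready) ∧ ¬ready) = {1, 5}
Sat(EX ((done ∨ ready) ∧ ¬ready)) = {s : some successor in {1, 5}} = {1, 3}
|Sat(EX ((done ∨ ready) ∧ ¬ready))| = |{1, 3}| = 2.

2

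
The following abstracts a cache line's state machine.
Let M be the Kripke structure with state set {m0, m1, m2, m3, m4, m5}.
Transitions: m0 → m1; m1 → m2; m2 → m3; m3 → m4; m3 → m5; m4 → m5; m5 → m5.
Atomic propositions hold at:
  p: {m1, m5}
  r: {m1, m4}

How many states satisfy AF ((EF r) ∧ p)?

2

EF r: least fixpoint, start Z0 = {m1, m4}, add states with some successor in Z. Z1 = {m0, m1, m3, m4}; Z2 = {m0, m1, m2, m3, m4}; fixed.
Sat(EF r) = {m0, m1, m2, m3, m4}
Sat((EF r) ∧ p) = {m1}
AF ((EF r) ∧ p): least fixpoint, start Z0 = {m1}, add states with every successor in Z. Z1 = {m0, m1}; fixed.
Sat(AF ((EF r) ∧ p)) = {m0, m1}
|Sat(AF ((EF r) ∧ p))| = |{m0, m1}| = 2.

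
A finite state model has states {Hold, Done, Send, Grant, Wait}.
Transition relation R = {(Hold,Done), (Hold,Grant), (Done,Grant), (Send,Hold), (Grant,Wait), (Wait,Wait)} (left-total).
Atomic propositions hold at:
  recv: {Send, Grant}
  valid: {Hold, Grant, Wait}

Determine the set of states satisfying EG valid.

EG valid: greatest fixpoint, start Z0 = {Hold, Grant, Wait}, keep only states in Sat with some successor in Z. Already a fixed point.
Sat(EG valid) = {Hold, Grant, Wait}

{Hold, Grant, Wait}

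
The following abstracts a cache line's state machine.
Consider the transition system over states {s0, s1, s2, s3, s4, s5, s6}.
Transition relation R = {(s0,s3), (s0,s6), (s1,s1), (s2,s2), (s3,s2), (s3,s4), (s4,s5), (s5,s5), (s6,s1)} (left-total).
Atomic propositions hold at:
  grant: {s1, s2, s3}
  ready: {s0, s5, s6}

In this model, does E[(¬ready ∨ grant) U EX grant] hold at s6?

Yes

Sat(¬ready) = {s1, s2, s3, s4}
Sat(¬ready ∨ grant) = {s1, s2, s3, s4}
Sat(EX grant) = {s : some successor in {s1, s2, s3}} = {s0, s1, s2, s3, s6}
E[(¬ready ∨ grant) U EX grant]: least fixpoint, start Z0 = Sat(EX grant) = {s0, s1, s2, s3, s6}, add states in Sat(¬ready ∨ grant) with some successor in Z. Already a fixed point.
Sat(E[(¬ready ∨ grant) U EX grant]) = {s0, s1, s2, s3, s6}
s6 ∈ Sat(E[(¬ready ∨ grant) U EX grant]) = {s0, s1, s2, s3, s6}, so the formula holds at s6.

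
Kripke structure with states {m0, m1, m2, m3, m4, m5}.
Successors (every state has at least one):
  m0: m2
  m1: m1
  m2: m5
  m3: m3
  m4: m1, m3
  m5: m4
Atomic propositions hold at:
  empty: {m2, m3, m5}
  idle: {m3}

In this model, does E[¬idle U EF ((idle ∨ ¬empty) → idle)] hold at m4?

Sat(¬idle) = {m0, m1, m2, m4, m5}
Sat(¬empty) = {m0, m1, m4}
Sat(idle ∨ ¬empty) = {m0, m1, m3, m4}
Sat((idle ∨ ¬empty) → idle) = {m2, m3, m5}
EF ((idle ∨ ¬empty) → idle): least fixpoint, start Z0 = {m2, m3, m5}, add states with some successor in Z. Z1 = {m0, m2, m3, m4, m5}; fixed.
Sat(EF ((idle ∨ ¬empty) → idle)) = {m0, m2, m3, m4, m5}
E[¬idle U EF ((idle ∨ ¬empty) → idle)]: least fixpoint, start Z0 = Sat(EF ((idle ∨ ¬empty) → idle)) = {m0, m2, m3, m4, m5}, add states in Sat(¬idle) with some successor in Z. Already a fixed point.
Sat(E[¬idle U EF ((idle ∨ ¬empty) → idle)]) = {m0, m2, m3, m4, m5}
m4 ∈ Sat(E[¬idle U EF ((idle ∨ ¬empty) → idle)]) = {m0, m2, m3, m4, m5}, so the formula holds at m4.

Yes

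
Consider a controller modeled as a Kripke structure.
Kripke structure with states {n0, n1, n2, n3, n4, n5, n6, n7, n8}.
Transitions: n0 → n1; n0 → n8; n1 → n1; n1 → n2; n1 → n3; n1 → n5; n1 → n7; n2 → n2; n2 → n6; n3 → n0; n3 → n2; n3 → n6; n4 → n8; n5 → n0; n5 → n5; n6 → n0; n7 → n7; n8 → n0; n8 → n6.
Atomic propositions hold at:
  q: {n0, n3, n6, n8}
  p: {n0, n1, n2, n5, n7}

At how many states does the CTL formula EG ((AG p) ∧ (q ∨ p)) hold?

1

AG p: greatest fixpoint, start Z0 = {n0, n1, n2, n5, n7}, keep only states in Sat with every successor in Z. Z1 = {n5, n7}; Z2 = {n7}; fixed.
Sat(AG p) = {n7}
Sat(q ∨ p) = {n0, n1, n2, n3, n5, n6, n7, n8}
Sat((AG p) ∧ (q ∨ p)) = {n7}
EG ((AG p) ∧ (q ∨ p)): greatest fixpoint, start Z0 = {n7}, keep only states in Sat with some successor in Z. Already a fixed point.
Sat(EG ((AG p) ∧ (q ∨ p))) = {n7}
|Sat(EG ((AG p) ∧ (q ∨ p)))| = |{n7}| = 1.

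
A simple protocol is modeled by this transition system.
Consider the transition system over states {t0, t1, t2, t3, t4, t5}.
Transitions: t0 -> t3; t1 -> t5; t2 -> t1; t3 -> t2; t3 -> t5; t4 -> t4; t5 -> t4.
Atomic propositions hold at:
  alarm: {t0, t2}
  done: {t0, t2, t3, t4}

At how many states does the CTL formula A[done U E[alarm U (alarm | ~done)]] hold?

5

Sat(~done) = {t1, t5}
Sat(alarm | ~done) = {t0, t1, t2, t5}
E[alarm U (alarm | ~done)]: least fixpoint, start Z0 = Sat((alarm | ~done)) = {t0, t1, t2, t5}, add states in Sat(alarm) with some successor in Z. Already a fixed point.
Sat(E[alarm U (alarm | ~done)]) = {t0, t1, t2, t5}
A[done U E[alarm U (alarm | ~done)]]: least fixpoint, start Z0 = Sat(E[alarm U (alarm | ~done)]) = {t0, t1, t2, t5}, add states in Sat(done) with every successor in Z. Z1 = {t0, t1, t2, t3, t5}; fixed.
Sat(A[done U E[alarm U (alarm | ~done)]]) = {t0, t1, t2, t3, t5}
|Sat(A[done U E[alarm U (alarm | ~done)]])| = |{t0, t1, t2, t3, t5}| = 5.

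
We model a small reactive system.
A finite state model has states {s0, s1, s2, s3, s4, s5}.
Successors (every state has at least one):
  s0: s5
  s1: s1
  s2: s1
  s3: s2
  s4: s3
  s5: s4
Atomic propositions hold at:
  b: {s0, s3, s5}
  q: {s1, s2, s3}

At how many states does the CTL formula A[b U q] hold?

A[b U q]: least fixpoint, start Z0 = Sat(q) = {s1, s2, s3}, add states in Sat(b) with every successor in Z. Already a fixed point.
Sat(A[b U q]) = {s1, s2, s3}
|Sat(A[b U q])| = |{s1, s2, s3}| = 3.

3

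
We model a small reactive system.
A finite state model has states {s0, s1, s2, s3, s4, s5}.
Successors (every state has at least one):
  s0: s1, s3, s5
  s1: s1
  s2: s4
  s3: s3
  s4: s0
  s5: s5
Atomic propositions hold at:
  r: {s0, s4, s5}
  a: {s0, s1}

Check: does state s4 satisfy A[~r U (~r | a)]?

Sat(~r) = {s1, s2, s3}
Sat(~r | a) = {s0, s1, s2, s3}
A[~r U (~r | a)]: least fixpoint, start Z0 = Sat((~r | a)) = {s0, s1, s2, s3}, add states in Sat(~r) with every successor in Z. Already a fixed point.
Sat(A[~r U (~r | a)]) = {s0, s1, s2, s3}
s4 ∉ Sat(A[~r U (~r | a)]) = {s0, s1, s2, s3}, so the formula does not hold at s4.

No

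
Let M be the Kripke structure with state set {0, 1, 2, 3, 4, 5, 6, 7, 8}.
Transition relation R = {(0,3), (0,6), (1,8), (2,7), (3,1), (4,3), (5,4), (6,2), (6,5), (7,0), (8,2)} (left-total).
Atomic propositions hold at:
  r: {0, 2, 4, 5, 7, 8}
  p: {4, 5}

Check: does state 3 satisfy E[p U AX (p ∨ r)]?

No

Sat(p ∨ r) = {0, 2, 4, 5, 7, 8}
Sat(AX (p ∨ r)) = {s : every successor in {0, 2, 4, 5, 7, 8}} = {1, 2, 5, 6, 7, 8}
E[p U AX (p ∨ r)]: least fixpoint, start Z0 = Sat(AX (p ∨ r)) = {1, 2, 5, 6, 7, 8}, add states in Sat(p) with some successor in Z. Already a fixed point.
Sat(E[p U AX (p ∨ r)]) = {1, 2, 5, 6, 7, 8}
3 ∉ Sat(E[p U AX (p ∨ r)]) = {1, 2, 5, 6, 7, 8}, so the formula does not hold at 3.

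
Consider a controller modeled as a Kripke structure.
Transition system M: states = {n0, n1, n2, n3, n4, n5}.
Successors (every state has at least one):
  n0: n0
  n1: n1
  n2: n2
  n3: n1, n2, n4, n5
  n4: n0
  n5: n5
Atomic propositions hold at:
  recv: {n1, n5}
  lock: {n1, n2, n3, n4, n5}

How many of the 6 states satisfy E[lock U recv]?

E[lock U recv]: least fixpoint, start Z0 = Sat(recv) = {n1, n5}, add states in Sat(lock) with some successor in Z. Z1 = {n1, n3, n5}; fixed.
Sat(E[lock U recv]) = {n1, n3, n5}
|Sat(E[lock U recv])| = |{n1, n3, n5}| = 3.

3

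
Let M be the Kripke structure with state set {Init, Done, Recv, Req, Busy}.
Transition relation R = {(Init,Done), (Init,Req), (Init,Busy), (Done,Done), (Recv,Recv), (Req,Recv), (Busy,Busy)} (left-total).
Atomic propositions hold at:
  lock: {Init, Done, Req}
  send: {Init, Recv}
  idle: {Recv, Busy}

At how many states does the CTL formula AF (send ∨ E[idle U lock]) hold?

E[idle U lock]: least fixpoint, start Z0 = Sat(lock) = {Init, Done, Req}, add states in Sat(idle) with some successor in Z. Already a fixed point.
Sat(E[idle U lock]) = {Init, Done, Req}
Sat(send ∨ E[idle U lock]) = {Init, Done, Recv, Req}
AF (send ∨ E[idle U lock]): least fixpoint, start Z0 = {Init, Done, Recv, Req}, add states with every successor in Z. Already a fixed point.
Sat(AF (send ∨ E[idle U lock])) = {Init, Done, Recv, Req}
|Sat(AF (send ∨ E[idle U lock]))| = |{Init, Done, Recv, Req}| = 4.

4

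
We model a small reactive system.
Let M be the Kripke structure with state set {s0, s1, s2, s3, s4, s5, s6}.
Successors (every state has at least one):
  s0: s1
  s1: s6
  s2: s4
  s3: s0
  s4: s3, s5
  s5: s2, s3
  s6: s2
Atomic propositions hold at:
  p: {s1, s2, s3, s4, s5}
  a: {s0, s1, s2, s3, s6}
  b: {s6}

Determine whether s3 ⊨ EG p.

EG p: greatest fixpoint, start Z0 = {s1, s2, s3, s4, s5}, keep only states in Sat with some successor in Z. Z1 = {s2, s4, s5}; fixed.
Sat(EG p) = {s2, s4, s5}
s3 ∉ Sat(EG p) = {s2, s4, s5}, so the formula does not hold at s3.

No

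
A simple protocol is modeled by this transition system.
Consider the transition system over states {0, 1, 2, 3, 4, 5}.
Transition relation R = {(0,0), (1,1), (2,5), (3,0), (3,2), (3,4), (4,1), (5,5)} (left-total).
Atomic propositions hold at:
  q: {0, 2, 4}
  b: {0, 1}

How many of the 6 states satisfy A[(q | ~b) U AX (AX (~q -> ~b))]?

Sat(~b) = {2, 3, 4, 5}
Sat(q | ~b) = {0, 2, 3, 4, 5}
Sat(~q) = {1, 3, 5}
Sat(~q -> ~b) = {0, 2, 3, 4, 5}
Sat(AX (~q -> ~b)) = {s : every successor in {0, 2, 3, 4, 5}} = {0, 2, 3, 5}
Sat(AX (AX (~q -> ~b))) = {s : every successor in {0, 2, 3, 5}} = {0, 2, 5}
A[(q | ~b) U AX (AX (~q -> ~b))]: least fixpoint, start Z0 = Sat(AX (AX (~q -> ~b))) = {0, 2, 5}, add states in Sat(q | ~b) with every successor in Z. Already a fixed point.
Sat(A[(q | ~b) U AX (AX (~q -> ~b))]) = {0, 2, 5}
|Sat(A[(q | ~b) U AX (AX (~q -> ~b))])| = |{0, 2, 5}| = 3.

3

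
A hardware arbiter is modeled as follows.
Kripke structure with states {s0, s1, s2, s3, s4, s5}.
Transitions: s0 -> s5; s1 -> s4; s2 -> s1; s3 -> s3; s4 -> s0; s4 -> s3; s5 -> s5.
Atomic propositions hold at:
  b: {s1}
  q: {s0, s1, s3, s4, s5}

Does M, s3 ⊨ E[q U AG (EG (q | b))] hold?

Sat(q | b) = {s0, s1, s3, s4, s5}
EG (q | b): greatest fixpoint, start Z0 = {s0, s1, s3, s4, s5}, keep only states in Sat with some successor in Z. Already a fixed point.
Sat(EG (q | b)) = {s0, s1, s3, s4, s5}
AG (EG (q | b)): greatest fixpoint, start Z0 = {s0, s1, s3, s4, s5}, keep only states in Sat with every successor in Z. Already a fixed point.
Sat(AG (EG (q | b))) = {s0, s1, s3, s4, s5}
E[q U AG (EG (q | b))]: least fixpoint, start Z0 = Sat(AG (EG (q | b))) = {s0, s1, s3, s4, s5}, add states in Sat(q) with some successor in Z. Already a fixed point.
Sat(E[q U AG (EG (q | b))]) = {s0, s1, s3, s4, s5}
s3 ∈ Sat(E[q U AG (EG (q | b))]) = {s0, s1, s3, s4, s5}, so the formula holds at s3.

Yes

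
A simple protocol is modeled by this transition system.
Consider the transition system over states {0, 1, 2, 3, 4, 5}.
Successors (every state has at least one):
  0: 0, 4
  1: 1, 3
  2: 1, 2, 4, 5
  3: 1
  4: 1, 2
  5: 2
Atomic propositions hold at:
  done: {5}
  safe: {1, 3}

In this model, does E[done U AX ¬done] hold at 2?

Sat(¬done) = {0, 1, 2, 3, 4}
Sat(AX ¬done) = {s : every successor in {0, 1, 2, 3, 4}} = {0, 1, 3, 4, 5}
E[done U AX ¬done]: least fixpoint, start Z0 = Sat(AX ¬done) = {0, 1, 3, 4, 5}, add states in Sat(done) with some successor in Z. Already a fixed point.
Sat(E[done U AX ¬done]) = {0, 1, 3, 4, 5}
2 ∉ Sat(E[done U AX ¬done]) = {0, 1, 3, 4, 5}, so the formula does not hold at 2.

No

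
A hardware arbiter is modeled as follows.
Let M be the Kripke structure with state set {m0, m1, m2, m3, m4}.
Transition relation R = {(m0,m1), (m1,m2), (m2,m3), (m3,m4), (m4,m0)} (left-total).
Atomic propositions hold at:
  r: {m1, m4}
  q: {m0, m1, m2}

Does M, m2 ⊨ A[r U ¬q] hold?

Sat(¬q) = {m3, m4}
A[r U ¬q]: least fixpoint, start Z0 = Sat(¬q) = {m3, m4}, add states in Sat(r) with every successor in Z. Already a fixed point.
Sat(A[r U ¬q]) = {m3, m4}
m2 ∉ Sat(A[r U ¬q]) = {m3, m4}, so the formula does not hold at m2.

No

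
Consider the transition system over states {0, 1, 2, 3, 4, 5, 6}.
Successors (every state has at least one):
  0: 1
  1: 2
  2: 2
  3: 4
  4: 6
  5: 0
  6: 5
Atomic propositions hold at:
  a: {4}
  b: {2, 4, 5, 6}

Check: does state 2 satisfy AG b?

AG b: greatest fixpoint, start Z0 = {2, 4, 5, 6}, keep only states in Sat with every successor in Z. Z1 = {2, 4, 6}; Z2 = {2, 4}; Z3 = {2}; fixed.
Sat(AG b) = {2}
2 ∈ Sat(AG b) = {2}, so the formula holds at 2.

Yes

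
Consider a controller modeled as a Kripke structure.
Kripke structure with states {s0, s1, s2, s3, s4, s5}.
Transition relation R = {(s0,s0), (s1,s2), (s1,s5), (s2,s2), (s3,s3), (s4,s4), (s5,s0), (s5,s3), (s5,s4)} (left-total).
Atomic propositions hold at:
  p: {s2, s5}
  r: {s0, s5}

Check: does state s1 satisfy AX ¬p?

Sat(¬p) = {s0, s1, s3, s4}
Sat(AX ¬p) = {s : every successor in {s0, s1, s3, s4}} = {s0, s3, s4, s5}
s1 ∉ Sat(AX ¬p) = {s0, s3, s4, s5}, so the formula does not hold at s1.

No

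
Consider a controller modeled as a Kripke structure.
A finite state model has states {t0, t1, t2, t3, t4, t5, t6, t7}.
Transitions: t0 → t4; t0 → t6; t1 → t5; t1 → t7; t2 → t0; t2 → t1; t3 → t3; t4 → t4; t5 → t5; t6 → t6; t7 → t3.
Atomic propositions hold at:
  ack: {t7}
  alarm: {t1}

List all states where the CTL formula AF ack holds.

AF ack: least fixpoint, start Z0 = {t7}, add states with every successor in Z. Already a fixed point.
Sat(AF ack) = {t7}

{t7}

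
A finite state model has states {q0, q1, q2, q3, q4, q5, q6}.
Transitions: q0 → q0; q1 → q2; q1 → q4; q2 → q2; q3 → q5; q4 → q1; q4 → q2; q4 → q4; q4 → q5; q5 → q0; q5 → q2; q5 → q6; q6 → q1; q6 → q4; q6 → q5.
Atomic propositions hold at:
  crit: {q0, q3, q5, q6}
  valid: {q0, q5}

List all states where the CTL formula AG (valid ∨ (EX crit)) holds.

Sat(EX crit) = {s : some successor in {q0, q3, q5, q6}} = {q0, q3, q4, q5, q6}
Sat(valid ∨ (EX crit)) = {q0, q3, q4, q5, q6}
AG (valid ∨ (EX crit)): greatest fixpoint, start Z0 = {q0, q3, q4, q5, q6}, keep only states in Sat with every successor in Z. Z1 = {q0, q3}; Z2 = {q0}; fixed.
Sat(AG (valid ∨ (EX crit))) = {q0}

{q0}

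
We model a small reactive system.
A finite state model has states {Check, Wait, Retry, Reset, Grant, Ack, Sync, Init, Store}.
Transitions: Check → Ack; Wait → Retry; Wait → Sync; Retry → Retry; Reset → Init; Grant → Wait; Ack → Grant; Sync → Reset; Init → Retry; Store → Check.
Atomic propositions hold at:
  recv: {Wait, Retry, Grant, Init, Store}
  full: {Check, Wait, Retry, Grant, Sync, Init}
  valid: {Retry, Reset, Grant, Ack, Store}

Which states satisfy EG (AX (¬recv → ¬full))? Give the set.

{Retry, Reset, Sync, Init}

Sat(¬recv) = {Check, Reset, Ack, Sync}
Sat(¬full) = {Reset, Ack, Store}
Sat(¬recv → ¬full) = {Wait, Retry, Reset, Grant, Ack, Init, Store}
Sat(AX (¬recv → ¬full)) = {s : every successor in {Wait, Retry, Reset, Grant, Ack, Init, Store}} = {Check, Retry, Reset, Grant, Ack, Sync, Init}
EG (AX (¬recv → ¬full)): greatest fixpoint, start Z0 = {Check, Retry, Reset, Grant, Ack, Sync, Init}, keep only states in Sat with some successor in Z. Z1 = {Check, Retry, Reset, Ack, Sync, Init}; Z2 = {Check, Retry, Reset, Sync, Init}; Z3 = {Retry, Reset, Sync, Init}; fixed.
Sat(EG (AX (¬recv → ¬full))) = {Retry, Reset, Sync, Init}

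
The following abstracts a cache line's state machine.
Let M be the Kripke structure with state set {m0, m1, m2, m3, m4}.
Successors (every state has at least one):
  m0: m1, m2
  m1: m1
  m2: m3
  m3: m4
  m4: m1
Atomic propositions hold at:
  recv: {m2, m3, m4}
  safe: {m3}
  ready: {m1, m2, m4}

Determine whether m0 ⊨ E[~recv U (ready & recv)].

Sat(~recv) = {m0, m1}
Sat(ready & recv) = {m2, m4}
E[~recv U (ready & recv)]: least fixpoint, start Z0 = Sat((ready & recv)) = {m2, m4}, add states in Sat(~recv) with some successor in Z. Z1 = {m0, m2, m4}; fixed.
Sat(E[~recv U (ready & recv)]) = {m0, m2, m4}
m0 ∈ Sat(E[~recv U (ready & recv)]) = {m0, m2, m4}, so the formula holds at m0.

Yes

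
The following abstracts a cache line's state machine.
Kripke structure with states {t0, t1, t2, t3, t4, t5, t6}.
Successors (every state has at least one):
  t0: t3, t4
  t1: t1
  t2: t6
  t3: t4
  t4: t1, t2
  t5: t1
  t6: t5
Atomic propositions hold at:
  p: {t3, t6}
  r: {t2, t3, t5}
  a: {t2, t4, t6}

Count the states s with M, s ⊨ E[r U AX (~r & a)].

2

Sat(~r) = {t0, t1, t4, t6}
Sat(~r & a) = {t4, t6}
Sat(AX (~r & a)) = {s : every successor in {t4, t6}} = {t2, t3}
E[r U AX (~r & a)]: least fixpoint, start Z0 = Sat(AX (~r & a)) = {t2, t3}, add states in Sat(r) with some successor in Z. Already a fixed point.
Sat(E[r U AX (~r & a)]) = {t2, t3}
|Sat(E[r U AX (~r & a)])| = |{t2, t3}| = 2.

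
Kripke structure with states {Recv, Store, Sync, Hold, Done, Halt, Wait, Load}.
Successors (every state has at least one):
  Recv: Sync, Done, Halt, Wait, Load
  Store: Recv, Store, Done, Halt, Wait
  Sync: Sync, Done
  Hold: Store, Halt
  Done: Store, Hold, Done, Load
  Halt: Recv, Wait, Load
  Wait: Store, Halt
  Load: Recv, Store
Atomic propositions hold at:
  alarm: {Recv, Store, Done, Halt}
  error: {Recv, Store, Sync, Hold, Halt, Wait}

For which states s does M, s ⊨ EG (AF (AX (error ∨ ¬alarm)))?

{Hold, Halt, Wait}

Sat(¬alarm) = {Sync, Hold, Wait, Load}
Sat(error ∨ ¬alarm) = {Recv, Store, Sync, Hold, Halt, Wait, Load}
Sat(AX (error ∨ ¬alarm)) = {s : every successor in {Recv, Store, Sync, Hold, Halt, Wait, Load}} = {Hold, Halt, Wait, Load}
AF (AX (error ∨ ¬alarm)): least fixpoint, start Z0 = {Hold, Halt, Wait, Load}, add states with every successor in Z. Already a fixed point.
Sat(AF (AX (error ∨ ¬alarm))) = {Hold, Halt, Wait, Load}
EG (AF (AX (error ∨ ¬alarm))): greatest fixpoint, start Z0 = {Hold, Halt, Wait, Load}, keep only states in Sat with some successor in Z. Z1 = {Hold, Halt, Wait}; fixed.
Sat(EG (AF (AX (error ∨ ¬alarm)))) = {Hold, Halt, Wait}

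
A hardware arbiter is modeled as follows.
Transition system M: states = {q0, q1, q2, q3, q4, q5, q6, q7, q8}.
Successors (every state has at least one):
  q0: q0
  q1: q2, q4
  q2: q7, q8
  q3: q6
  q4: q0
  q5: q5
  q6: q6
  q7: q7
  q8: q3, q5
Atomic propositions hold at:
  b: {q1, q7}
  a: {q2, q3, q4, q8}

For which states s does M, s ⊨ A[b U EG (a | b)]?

Sat(a | b) = {q1, q2, q3, q4, q7, q8}
EG (a | b): greatest fixpoint, start Z0 = {q1, q2, q3, q4, q7, q8}, keep only states in Sat with some successor in Z. Z1 = {q1, q2, q7, q8}; Z2 = {q1, q2, q7}; fixed.
Sat(EG (a | b)) = {q1, q2, q7}
A[b U EG (a | b)]: least fixpoint, start Z0 = Sat(EG (a | b)) = {q1, q2, q7}, add states in Sat(b) with every successor in Z. Already a fixed point.
Sat(A[b U EG (a | b)]) = {q1, q2, q7}

{q1, q2, q7}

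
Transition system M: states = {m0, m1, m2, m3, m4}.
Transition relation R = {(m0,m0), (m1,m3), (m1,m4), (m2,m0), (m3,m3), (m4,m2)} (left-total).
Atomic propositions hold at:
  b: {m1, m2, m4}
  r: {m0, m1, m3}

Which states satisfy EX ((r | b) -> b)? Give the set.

{m1, m4}

Sat(r | b) = {m0, m1, m2, m3, m4}
Sat((r | b) -> b) = {m1, m2, m4}
Sat(EX ((r | b) -> b)) = {s : some successor in {m1, m2, m4}} = {m1, m4}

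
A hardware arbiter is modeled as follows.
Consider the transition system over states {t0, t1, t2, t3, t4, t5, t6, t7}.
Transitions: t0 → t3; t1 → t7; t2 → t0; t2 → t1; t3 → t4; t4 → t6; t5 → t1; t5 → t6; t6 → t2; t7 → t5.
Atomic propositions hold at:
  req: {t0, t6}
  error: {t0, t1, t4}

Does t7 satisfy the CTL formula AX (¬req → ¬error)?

Sat(¬req) = {t1, t2, t3, t4, t5, t7}
Sat(¬error) = {t2, t3, t5, t6, t7}
Sat(¬req → ¬error) = {t0, t2, t3, t5, t6, t7}
Sat(AX (¬req → ¬error)) = {s : every successor in {t0, t2, t3, t5, t6, t7}} = {t0, t1, t4, t6, t7}
t7 ∈ Sat(AX (¬req → ¬error)) = {t0, t1, t4, t6, t7}, so the formula holds at t7.

Yes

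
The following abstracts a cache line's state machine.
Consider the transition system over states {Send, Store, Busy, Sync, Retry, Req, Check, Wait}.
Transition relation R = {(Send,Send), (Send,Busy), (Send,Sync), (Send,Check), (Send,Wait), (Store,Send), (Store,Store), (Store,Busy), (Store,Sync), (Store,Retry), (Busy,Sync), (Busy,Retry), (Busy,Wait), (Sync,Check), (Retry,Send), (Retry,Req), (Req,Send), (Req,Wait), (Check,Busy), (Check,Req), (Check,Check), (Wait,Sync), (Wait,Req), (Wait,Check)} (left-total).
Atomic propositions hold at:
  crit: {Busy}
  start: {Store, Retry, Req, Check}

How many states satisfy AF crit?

AF crit: least fixpoint, start Z0 = {Busy}, add states with every successor in Z. Already a fixed point.
Sat(AF crit) = {Busy}
|Sat(AF crit)| = |{Busy}| = 1.

1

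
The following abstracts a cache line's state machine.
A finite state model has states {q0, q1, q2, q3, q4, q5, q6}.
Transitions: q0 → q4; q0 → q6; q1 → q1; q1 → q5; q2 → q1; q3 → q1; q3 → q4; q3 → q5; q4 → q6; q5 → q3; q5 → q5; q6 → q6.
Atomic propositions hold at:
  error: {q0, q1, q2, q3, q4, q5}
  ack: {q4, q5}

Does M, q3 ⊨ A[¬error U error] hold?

Yes

Sat(¬error) = {q6}
A[¬error U error]: least fixpoint, start Z0 = Sat(error) = {q0, q1, q2, q3, q4, q5}, add states in Sat(¬error) with every successor in Z. Already a fixed point.
Sat(A[¬error U error]) = {q0, q1, q2, q3, q4, q5}
q3 ∈ Sat(A[¬error U error]) = {q0, q1, q2, q3, q4, q5}, so the formula holds at q3.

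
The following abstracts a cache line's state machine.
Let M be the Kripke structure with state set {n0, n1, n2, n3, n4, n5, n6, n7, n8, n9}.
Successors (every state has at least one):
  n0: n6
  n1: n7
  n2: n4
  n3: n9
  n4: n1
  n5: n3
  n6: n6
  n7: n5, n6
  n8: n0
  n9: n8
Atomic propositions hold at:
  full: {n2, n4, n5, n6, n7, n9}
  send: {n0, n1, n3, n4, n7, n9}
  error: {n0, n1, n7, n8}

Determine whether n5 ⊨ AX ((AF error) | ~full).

AF error: least fixpoint, start Z0 = {n0, n1, n7, n8}, add states with every successor in Z. Z1 = {n0, n1, n4, n7, n8, n9}; Z2 = {n0, n1, n2, n3, n4, n7, n8, n9}; Z3 = {n0, n1, n2, n3, n4, n5, n7, n8, n9}; fixed.
Sat(AF error) = {n0, n1, n2, n3, n4, n5, n7, n8, n9}
Sat(~full) = {n0, n1, n3, n8}
Sat((AF error) | ~full) = {n0, n1, n2, n3, n4, n5, n7, n8, n9}
Sat(AX ((AF error) | ~full)) = {s : every successor in {n0, n1, n2, n3, n4, n5, n7, n8, n9}} = {n1, n2, n3, n4, n5, n8, n9}
n5 ∈ Sat(AX ((AF error) | ~full)) = {n1, n2, n3, n4, n5, n8, n9}, so the formula holds at n5.

Yes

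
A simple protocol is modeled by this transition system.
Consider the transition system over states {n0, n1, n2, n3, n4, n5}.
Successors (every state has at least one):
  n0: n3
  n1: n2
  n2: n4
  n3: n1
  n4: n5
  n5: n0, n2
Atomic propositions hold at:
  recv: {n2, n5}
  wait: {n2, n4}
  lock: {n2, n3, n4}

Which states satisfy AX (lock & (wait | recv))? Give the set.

Sat(wait | recv) = {n2, n4, n5}
Sat(lock & (wait | recv)) = {n2, n4}
Sat(AX (lock & (wait | recv))) = {s : every successor in {n2, n4}} = {n1, n2}

{n1, n2}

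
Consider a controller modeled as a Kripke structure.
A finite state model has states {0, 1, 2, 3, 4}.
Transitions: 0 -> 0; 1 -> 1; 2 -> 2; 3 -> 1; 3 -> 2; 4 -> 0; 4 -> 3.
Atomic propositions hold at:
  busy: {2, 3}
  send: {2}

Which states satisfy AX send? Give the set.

{2}

Sat(AX send) = {s : every successor in {2}} = {2}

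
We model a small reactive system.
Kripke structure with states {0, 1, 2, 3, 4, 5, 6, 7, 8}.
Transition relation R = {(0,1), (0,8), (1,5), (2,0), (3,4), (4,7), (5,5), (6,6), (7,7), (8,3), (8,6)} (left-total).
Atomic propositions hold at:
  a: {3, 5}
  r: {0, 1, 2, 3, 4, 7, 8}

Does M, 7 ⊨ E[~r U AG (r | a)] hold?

Yes

Sat(~r) = {5, 6}
Sat(r | a) = {0, 1, 2, 3, 4, 5, 7, 8}
AG (r | a): greatest fixpoint, start Z0 = {0, 1, 2, 3, 4, 5, 7, 8}, keep only states in Sat with every successor in Z. Z1 = {0, 1, 2, 3, 4, 5, 7}; Z2 = {1, 2, 3, 4, 5, 7}; Z3 = {1, 3, 4, 5, 7}; fixed.
Sat(AG (r | a)) = {1, 3, 4, 5, 7}
E[~r U AG (r | a)]: least fixpoint, start Z0 = Sat(AG (r | a)) = {1, 3, 4, 5, 7}, add states in Sat(~r) with some successor in Z. Already a fixed point.
Sat(E[~r U AG (r | a)]) = {1, 3, 4, 5, 7}
7 ∈ Sat(E[~r U AG (r | a)]) = {1, 3, 4, 5, 7}, so the formula holds at 7.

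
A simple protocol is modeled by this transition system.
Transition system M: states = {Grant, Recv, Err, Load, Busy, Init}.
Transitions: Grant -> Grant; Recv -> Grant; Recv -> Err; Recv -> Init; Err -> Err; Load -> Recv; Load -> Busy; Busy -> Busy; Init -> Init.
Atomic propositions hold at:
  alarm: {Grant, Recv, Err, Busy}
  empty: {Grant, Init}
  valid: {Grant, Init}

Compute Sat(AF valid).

AF valid: least fixpoint, start Z0 = {Grant, Init}, add states with every successor in Z. Already a fixed point.
Sat(AF valid) = {Grant, Init}

{Grant, Init}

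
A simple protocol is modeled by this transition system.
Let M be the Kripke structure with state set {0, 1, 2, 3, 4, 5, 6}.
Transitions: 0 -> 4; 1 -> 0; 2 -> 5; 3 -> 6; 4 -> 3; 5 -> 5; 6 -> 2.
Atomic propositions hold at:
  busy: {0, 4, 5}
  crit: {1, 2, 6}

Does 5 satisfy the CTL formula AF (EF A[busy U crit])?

A[busy U crit]: least fixpoint, start Z0 = Sat(crit) = {1, 2, 6}, add states in Sat(busy) with every successor in Z. Already a fixed point.
Sat(A[busy U crit]) = {1, 2, 6}
EF A[busy U crit]: least fixpoint, start Z0 = {1, 2, 6}, add states with some successor in Z. Z1 = {1, 2, 3, 6}; Z2 = {1, 2, 3, 4, 6}; Z3 = {0, 1, 2, 3, 4, 6}; fixed.
Sat(EF A[busy U crit]) = {0, 1, 2, 3, 4, 6}
AF (EF A[busy U crit]): least fixpoint, start Z0 = {0, 1, 2, 3, 4, 6}, add states with every successor in Z. Already a fixed point.
Sat(AF (EF A[busy U crit])) = {0, 1, 2, 3, 4, 6}
5 ∉ Sat(AF (EF A[busy U crit])) = {0, 1, 2, 3, 4, 6}, so the formula does not hold at 5.

No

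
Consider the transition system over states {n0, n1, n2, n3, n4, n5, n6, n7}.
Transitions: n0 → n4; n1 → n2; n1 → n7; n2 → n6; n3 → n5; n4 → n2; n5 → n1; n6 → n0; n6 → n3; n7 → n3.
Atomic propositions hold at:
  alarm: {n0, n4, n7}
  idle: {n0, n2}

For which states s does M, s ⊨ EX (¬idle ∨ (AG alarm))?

Sat(¬idle) = {n1, n3, n4, n5, n6, n7}
AG alarm: greatest fixpoint, start Z0 = {n0, n4, n7}, keep only states in Sat with every successor in Z. Z1 = {n0}; Z2 = ∅; fixed.
Sat(AG alarm) = ∅
Sat(¬idle ∨ (AG alarm)) = {n1, n3, n4, n5, n6, n7}
Sat(EX (¬idle ∨ (AG alarm))) = {s : some successor in {n1, n3, n4, n5, n6, n7}} = {n0, n1, n2, n3, n5, n6, n7}

{n0, n1, n2, n3, n5, n6, n7}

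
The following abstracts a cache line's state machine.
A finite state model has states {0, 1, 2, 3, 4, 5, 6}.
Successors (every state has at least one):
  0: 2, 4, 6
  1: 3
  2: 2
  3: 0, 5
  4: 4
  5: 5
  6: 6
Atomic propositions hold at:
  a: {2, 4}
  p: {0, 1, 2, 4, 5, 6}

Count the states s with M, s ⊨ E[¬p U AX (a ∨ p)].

Sat(¬p) = {3}
Sat(a ∨ p) = {0, 1, 2, 4, 5, 6}
Sat(AX (a ∨ p)) = {s : every successor in {0, 1, 2, 4, 5, 6}} = {0, 2, 3, 4, 5, 6}
E[¬p U AX (a ∨ p)]: least fixpoint, start Z0 = Sat(AX (a ∨ p)) = {0, 2, 3, 4, 5, 6}, add states in Sat(¬p) with some successor in Z. Already a fixed point.
Sat(E[¬p U AX (a ∨ p)]) = {0, 2, 3, 4, 5, 6}
|Sat(E[¬p U AX (a ∨ p)])| = |{0, 2, 3, 4, 5, 6}| = 6.

6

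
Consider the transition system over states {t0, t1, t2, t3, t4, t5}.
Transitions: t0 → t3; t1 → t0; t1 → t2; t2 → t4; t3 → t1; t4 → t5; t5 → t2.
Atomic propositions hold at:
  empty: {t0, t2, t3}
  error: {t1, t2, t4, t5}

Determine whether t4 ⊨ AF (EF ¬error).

No

Sat(¬error) = {t0, t3}
EF ¬error: least fixpoint, start Z0 = {t0, t3}, add states with some successor in Z. Z1 = {t0, t1, t3}; fixed.
Sat(EF ¬error) = {t0, t1, t3}
AF (EF ¬error): least fixpoint, start Z0 = {t0, t1, t3}, add states with every successor in Z. Already a fixed point.
Sat(AF (EF ¬error)) = {t0, t1, t3}
t4 ∉ Sat(AF (EF ¬error)) = {t0, t1, t3}, so the formula does not hold at t4.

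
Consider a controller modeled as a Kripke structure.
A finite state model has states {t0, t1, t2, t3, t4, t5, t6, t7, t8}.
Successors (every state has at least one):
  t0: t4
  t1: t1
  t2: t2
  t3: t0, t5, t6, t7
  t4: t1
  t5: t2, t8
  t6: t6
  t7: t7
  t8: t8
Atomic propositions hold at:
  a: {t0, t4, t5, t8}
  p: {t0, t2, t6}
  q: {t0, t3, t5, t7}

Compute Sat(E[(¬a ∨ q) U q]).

Sat(¬a) = {t1, t2, t3, t6, t7}
Sat(¬a ∨ q) = {t0, t1, t2, t3, t5, t6, t7}
E[(¬a ∨ q) U q]: least fixpoint, start Z0 = Sat(q) = {t0, t3, t5, t7}, add states in Sat(¬a ∨ q) with some successor in Z. Already a fixed point.
Sat(E[(¬a ∨ q) U q]) = {t0, t3, t5, t7}

{t0, t3, t5, t7}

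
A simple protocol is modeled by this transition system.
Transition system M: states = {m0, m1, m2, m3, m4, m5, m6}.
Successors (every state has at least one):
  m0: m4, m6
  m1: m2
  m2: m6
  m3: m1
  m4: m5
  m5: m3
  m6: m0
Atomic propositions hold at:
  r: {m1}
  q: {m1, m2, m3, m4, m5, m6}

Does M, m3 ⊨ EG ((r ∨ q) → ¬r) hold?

Sat(r ∨ q) = {m1, m2, m3, m4, m5, m6}
Sat(¬r) = {m0, m2, m3, m4, m5, m6}
Sat((r ∨ q) → ¬r) = {m0, m2, m3, m4, m5, m6}
EG ((r ∨ q) → ¬r): greatest fixpoint, start Z0 = {m0, m2, m3, m4, m5, m6}, keep only states in Sat with some successor in Z. Z1 = {m0, m2, m4, m5, m6}; Z2 = {m0, m2, m4, m6}; Z3 = {m0, m2, m6}; fixed.
Sat(EG ((r ∨ q) → ¬r)) = {m0, m2, m6}
m3 ∉ Sat(EG ((r ∨ q) → ¬r)) = {m0, m2, m6}, so the formula does not hold at m3.

No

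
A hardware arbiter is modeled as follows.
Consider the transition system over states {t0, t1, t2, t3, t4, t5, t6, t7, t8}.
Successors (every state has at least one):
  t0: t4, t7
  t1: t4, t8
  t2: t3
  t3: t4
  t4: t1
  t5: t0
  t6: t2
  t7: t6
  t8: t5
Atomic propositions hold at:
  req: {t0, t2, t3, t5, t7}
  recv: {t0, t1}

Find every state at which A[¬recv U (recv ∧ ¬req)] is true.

Sat(¬recv) = {t2, t3, t4, t5, t6, t7, t8}
Sat(¬req) = {t1, t4, t6, t8}
Sat(recv ∧ ¬req) = {t1}
A[¬recv U (recv ∧ ¬req)]: least fixpoint, start Z0 = Sat((recv ∧ ¬req)) = {t1}, add states in Sat(¬recv) with every successor in Z. Z1 = {t1, t4}; Z2 = {t1, t3, t4}; Z3 = {t1, t2, t3, t4}; Z4 = {t1, t2, t3, t4, t6}; Z5 = {t1, t2, t3, t4, t6, t7}; fixed.
Sat(A[¬recv U (recv ∧ ¬req)]) = {t1, t2, t3, t4, t6, t7}

{t1, t2, t3, t4, t6, t7}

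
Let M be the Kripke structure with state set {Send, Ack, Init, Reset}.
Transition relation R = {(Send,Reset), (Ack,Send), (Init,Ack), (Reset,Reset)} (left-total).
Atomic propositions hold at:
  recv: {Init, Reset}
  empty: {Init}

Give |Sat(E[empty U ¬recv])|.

Sat(¬recv) = {Send, Ack}
E[empty U ¬recv]: least fixpoint, start Z0 = Sat(¬recv) = {Send, Ack}, add states in Sat(empty) with some successor in Z. Z1 = {Send, Ack, Init}; fixed.
Sat(E[empty U ¬recv]) = {Send, Ack, Init}
|Sat(E[empty U ¬recv])| = |{Send, Ack, Init}| = 3.

3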